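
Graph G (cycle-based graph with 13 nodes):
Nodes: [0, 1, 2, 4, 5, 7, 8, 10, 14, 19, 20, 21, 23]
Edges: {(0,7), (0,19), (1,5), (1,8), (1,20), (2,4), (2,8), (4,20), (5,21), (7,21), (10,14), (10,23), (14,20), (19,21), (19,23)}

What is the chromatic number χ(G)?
χ(G) = 3

Clique number ω(G) = 2 (lower bound: χ ≥ ω).
Odd cycle [2, 8, 1, 20, 4] needs 3 colors (χ ≥ 3).
The coloring below uses 3 colors, so χ(G) = 3.
A valid 3-coloring: color 1: [5, 7, 8, 10, 19, 20]; color 2: [0, 1, 2, 14, 21, 23]; color 3: [4].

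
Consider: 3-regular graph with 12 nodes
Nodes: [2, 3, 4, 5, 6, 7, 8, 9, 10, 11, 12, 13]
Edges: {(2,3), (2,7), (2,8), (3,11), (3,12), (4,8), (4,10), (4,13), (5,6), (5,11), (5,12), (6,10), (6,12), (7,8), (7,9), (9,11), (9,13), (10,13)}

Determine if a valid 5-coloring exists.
A valid 5-coloring: color 1: [2, 6, 11, 13]; color 2: [3, 4, 5, 7]; color 3: [8, 9, 10, 12].
(χ(G) = 3 ≤ 5.)

Yes, G is 5-colorable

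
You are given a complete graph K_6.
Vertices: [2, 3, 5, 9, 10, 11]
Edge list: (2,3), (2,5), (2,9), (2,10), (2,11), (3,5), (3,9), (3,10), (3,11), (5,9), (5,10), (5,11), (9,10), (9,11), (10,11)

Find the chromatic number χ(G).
Clique number ω(G) = 6 (lower bound: χ ≥ ω).
The clique on [2, 3, 5, 9, 10, 11] has size 6, forcing χ ≥ 6, and the coloring below uses 6 colors, so χ(G) = 6.
A valid 6-coloring: color 1: [2]; color 2: [9]; color 3: [10]; color 4: [11]; color 5: [3]; color 6: [5].

χ(G) = 6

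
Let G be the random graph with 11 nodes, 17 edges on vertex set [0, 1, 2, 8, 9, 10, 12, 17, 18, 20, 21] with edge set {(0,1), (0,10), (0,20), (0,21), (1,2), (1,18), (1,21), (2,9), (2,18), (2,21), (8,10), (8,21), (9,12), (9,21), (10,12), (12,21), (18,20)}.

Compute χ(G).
χ(G) = 3

Clique number ω(G) = 3 (lower bound: χ ≥ ω).
The clique on [1, 2, 18] has size 3, forcing χ ≥ 3, and the coloring below uses 3 colors, so χ(G) = 3.
A valid 3-coloring: color 1: [10, 17, 18, 21]; color 2: [0, 2, 8, 12]; color 3: [1, 9, 20].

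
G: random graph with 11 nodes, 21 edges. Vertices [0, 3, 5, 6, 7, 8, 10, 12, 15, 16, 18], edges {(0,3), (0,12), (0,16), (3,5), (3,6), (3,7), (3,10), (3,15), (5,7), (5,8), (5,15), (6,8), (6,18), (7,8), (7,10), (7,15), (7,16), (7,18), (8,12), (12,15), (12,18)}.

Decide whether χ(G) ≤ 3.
The clique on vertices [3, 5, 7, 15] has size 4 > 3, so it alone needs 4 colors.

No, G is not 3-colorable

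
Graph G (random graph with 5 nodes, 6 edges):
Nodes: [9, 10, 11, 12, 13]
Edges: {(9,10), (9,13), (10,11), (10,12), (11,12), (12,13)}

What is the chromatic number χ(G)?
χ(G) = 3

Clique number ω(G) = 3 (lower bound: χ ≥ ω).
The clique on [10, 11, 12] has size 3, forcing χ ≥ 3, and the coloring below uses 3 colors, so χ(G) = 3.
A valid 3-coloring: color 1: [10, 13]; color 2: [9, 12]; color 3: [11].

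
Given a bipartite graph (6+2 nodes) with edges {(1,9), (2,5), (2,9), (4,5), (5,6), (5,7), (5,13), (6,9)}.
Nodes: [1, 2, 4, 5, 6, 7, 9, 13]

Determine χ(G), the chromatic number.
Clique number ω(G) = 2 (lower bound: χ ≥ ω).
The graph is bipartite (no odd cycle), so 2 colors suffice: χ(G) = 2.
A valid 2-coloring: color 1: [5, 9]; color 2: [1, 2, 4, 6, 7, 13].

χ(G) = 2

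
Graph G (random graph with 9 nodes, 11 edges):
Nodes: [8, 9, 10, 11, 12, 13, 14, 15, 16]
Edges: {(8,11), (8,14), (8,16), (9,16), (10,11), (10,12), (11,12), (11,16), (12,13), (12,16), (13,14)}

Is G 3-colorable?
Yes, G is 3-colorable

A valid 3-coloring: color 1: [9, 11, 14, 15]; color 2: [8, 12]; color 3: [10, 13, 16].
(χ(G) = 3 ≤ 3.)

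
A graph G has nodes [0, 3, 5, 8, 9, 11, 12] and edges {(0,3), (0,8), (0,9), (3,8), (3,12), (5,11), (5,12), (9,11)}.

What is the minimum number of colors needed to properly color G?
Clique number ω(G) = 3 (lower bound: χ ≥ ω).
The clique on [0, 3, 8] has size 3, forcing χ ≥ 3, and the coloring below uses 3 colors, so χ(G) = 3.
A valid 3-coloring: color 1: [3, 5, 9]; color 2: [0, 11, 12]; color 3: [8].

χ(G) = 3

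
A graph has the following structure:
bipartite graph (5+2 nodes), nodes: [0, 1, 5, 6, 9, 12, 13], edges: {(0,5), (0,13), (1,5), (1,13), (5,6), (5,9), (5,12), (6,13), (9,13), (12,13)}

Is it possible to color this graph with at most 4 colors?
A valid 4-coloring: color 1: [5, 13]; color 2: [0, 1, 6, 9, 12].
(χ(G) = 2 ≤ 4.)

Yes, G is 4-colorable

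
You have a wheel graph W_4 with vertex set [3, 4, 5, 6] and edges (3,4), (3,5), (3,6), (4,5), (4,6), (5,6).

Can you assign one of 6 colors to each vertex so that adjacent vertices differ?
Yes, G is 6-colorable

A valid 6-coloring: color 1: [3]; color 2: [5]; color 3: [4]; color 4: [6].
(χ(G) = 4 ≤ 6.)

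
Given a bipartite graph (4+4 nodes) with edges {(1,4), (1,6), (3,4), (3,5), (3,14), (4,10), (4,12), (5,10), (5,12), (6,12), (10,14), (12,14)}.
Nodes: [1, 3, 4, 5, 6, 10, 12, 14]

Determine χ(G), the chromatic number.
χ(G) = 2

Clique number ω(G) = 2 (lower bound: χ ≥ ω).
The graph is bipartite (no odd cycle), so 2 colors suffice: χ(G) = 2.
A valid 2-coloring: color 1: [4, 5, 6, 14]; color 2: [1, 3, 10, 12].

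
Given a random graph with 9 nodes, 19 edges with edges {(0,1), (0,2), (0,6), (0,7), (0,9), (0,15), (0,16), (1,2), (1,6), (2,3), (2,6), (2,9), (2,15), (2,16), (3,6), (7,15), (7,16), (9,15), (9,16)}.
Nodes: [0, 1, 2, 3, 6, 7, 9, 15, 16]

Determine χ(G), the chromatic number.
χ(G) = 4

Clique number ω(G) = 4 (lower bound: χ ≥ ω).
The clique on [0, 1, 2, 6] has size 4, forcing χ ≥ 4, and the coloring below uses 4 colors, so χ(G) = 4.
A valid 4-coloring: color 1: [2, 7]; color 2: [0, 3]; color 3: [6, 9]; color 4: [1, 15, 16].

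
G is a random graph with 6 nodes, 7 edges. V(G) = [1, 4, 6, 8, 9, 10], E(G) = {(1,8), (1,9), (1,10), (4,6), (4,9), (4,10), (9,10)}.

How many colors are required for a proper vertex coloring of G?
Clique number ω(G) = 3 (lower bound: χ ≥ ω).
The clique on [1, 9, 10] has size 3, forcing χ ≥ 3, and the coloring below uses 3 colors, so χ(G) = 3.
A valid 3-coloring: color 1: [1, 4]; color 2: [6, 8, 9]; color 3: [10].

χ(G) = 3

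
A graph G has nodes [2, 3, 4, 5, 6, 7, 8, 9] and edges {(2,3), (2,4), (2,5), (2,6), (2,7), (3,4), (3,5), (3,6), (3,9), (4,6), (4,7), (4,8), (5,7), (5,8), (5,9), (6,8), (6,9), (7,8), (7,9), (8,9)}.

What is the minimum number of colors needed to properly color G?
Clique number ω(G) = 4 (lower bound: χ ≥ ω).
The clique on [5, 7, 8, 9] has size 4, forcing χ ≥ 4, and the coloring below uses 4 colors, so χ(G) = 4.
A valid 4-coloring: color 1: [2, 9]; color 2: [3, 8]; color 3: [6, 7]; color 4: [4, 5].

χ(G) = 4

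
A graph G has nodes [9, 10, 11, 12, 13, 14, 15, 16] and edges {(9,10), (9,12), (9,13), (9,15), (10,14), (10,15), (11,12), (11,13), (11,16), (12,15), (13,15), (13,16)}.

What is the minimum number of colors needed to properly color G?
χ(G) = 3

Clique number ω(G) = 3 (lower bound: χ ≥ ω).
The clique on [11, 13, 16] has size 3, forcing χ ≥ 3, and the coloring below uses 3 colors, so χ(G) = 3.
A valid 3-coloring: color 1: [9, 14, 16]; color 2: [11, 15]; color 3: [10, 12, 13].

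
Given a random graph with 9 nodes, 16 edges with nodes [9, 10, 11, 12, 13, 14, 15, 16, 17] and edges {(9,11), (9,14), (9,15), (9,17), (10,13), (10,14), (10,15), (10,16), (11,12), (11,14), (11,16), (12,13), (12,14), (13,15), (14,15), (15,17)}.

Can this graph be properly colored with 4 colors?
Yes, G is 4-colorable

A valid 4-coloring: color 1: [13, 14, 16, 17]; color 2: [11, 15]; color 3: [9, 10, 12].
(χ(G) = 3 ≤ 4.)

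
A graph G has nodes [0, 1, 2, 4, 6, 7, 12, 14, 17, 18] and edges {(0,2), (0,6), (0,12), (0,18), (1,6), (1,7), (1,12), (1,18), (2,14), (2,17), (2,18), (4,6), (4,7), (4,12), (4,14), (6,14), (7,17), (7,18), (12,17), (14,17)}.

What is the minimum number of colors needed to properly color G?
Clique number ω(G) = 3 (lower bound: χ ≥ ω).
The clique on [0, 2, 18] has size 3, forcing χ ≥ 3, and the coloring below uses 3 colors, so χ(G) = 3.
A valid 3-coloring: color 1: [2, 6, 7, 12]; color 2: [14, 18]; color 3: [0, 1, 4, 17].

χ(G) = 3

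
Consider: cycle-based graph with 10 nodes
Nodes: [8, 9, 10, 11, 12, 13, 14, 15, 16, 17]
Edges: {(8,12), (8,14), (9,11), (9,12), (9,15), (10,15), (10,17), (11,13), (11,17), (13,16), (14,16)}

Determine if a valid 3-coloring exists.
Yes, G is 3-colorable

A valid 3-coloring: color 1: [8, 9, 10, 16]; color 2: [11, 12, 14, 15]; color 3: [13, 17].
(χ(G) = 3 ≤ 3.)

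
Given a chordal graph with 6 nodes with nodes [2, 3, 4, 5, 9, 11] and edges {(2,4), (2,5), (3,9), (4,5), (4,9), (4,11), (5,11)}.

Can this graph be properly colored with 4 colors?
A valid 4-coloring: color 1: [3, 4]; color 2: [5, 9]; color 3: [2, 11].
(χ(G) = 3 ≤ 4.)

Yes, G is 4-colorable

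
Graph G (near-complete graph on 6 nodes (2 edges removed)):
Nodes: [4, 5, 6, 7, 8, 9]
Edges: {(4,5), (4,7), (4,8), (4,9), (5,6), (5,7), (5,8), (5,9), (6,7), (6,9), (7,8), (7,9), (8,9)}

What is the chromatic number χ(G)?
Clique number ω(G) = 5 (lower bound: χ ≥ ω).
The clique on [4, 5, 7, 8, 9] has size 5, forcing χ ≥ 5, and the coloring below uses 5 colors, so χ(G) = 5.
A valid 5-coloring: color 1: [9]; color 2: [5]; color 3: [7]; color 4: [6, 8]; color 5: [4].

χ(G) = 5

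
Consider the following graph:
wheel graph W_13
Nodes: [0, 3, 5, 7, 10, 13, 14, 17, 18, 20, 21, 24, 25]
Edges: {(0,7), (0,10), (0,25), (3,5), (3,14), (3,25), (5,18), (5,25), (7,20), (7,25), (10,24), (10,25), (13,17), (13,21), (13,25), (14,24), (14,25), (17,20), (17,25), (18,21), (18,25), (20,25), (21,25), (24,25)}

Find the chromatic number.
Clique number ω(G) = 3 (lower bound: χ ≥ ω).
The clique on [0, 10, 25] has size 3, forcing χ ≥ 3, and the coloring below uses 3 colors, so χ(G) = 3.
A valid 3-coloring: color 1: [25]; color 2: [5, 7, 10, 14, 17, 21]; color 3: [0, 3, 13, 18, 20, 24].

χ(G) = 3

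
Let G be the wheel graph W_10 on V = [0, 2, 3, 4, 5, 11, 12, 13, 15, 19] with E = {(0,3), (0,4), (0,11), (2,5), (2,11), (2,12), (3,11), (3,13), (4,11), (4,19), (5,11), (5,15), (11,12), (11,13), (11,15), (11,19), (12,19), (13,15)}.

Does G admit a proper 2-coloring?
The clique on vertices [0, 3, 11] has size 3 > 2, so it alone needs 3 colors.

No, G is not 2-colorable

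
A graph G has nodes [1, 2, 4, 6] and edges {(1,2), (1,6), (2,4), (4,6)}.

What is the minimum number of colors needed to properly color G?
χ(G) = 2

Clique number ω(G) = 2 (lower bound: χ ≥ ω).
The graph is bipartite (no odd cycle), so 2 colors suffice: χ(G) = 2.
A valid 2-coloring: color 1: [1, 4]; color 2: [2, 6].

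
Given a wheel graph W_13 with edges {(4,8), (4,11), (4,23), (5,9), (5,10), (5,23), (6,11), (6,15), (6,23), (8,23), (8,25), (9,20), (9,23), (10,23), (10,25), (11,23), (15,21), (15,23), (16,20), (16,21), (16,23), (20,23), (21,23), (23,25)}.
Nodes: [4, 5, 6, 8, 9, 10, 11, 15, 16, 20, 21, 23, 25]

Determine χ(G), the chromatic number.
Clique number ω(G) = 3 (lower bound: χ ≥ ω).
The clique on [4, 8, 23] has size 3, forcing χ ≥ 3, and the coloring below uses 3 colors, so χ(G) = 3.
A valid 3-coloring: color 1: [23]; color 2: [8, 9, 10, 11, 15, 16]; color 3: [4, 5, 6, 20, 21, 25].

χ(G) = 3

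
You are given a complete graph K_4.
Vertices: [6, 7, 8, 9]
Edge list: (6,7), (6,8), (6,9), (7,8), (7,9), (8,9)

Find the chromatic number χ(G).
Clique number ω(G) = 4 (lower bound: χ ≥ ω).
The clique on [6, 7, 8, 9] has size 4, forcing χ ≥ 4, and the coloring below uses 4 colors, so χ(G) = 4.
A valid 4-coloring: color 1: [6]; color 2: [7]; color 3: [9]; color 4: [8].

χ(G) = 4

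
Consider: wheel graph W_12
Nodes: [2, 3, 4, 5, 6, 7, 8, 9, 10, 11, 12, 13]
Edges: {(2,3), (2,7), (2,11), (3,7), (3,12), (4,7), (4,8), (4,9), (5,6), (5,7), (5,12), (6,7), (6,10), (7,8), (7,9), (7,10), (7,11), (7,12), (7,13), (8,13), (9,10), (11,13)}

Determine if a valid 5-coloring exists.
A valid 5-coloring: color 1: [7]; color 2: [3, 5, 8, 9, 11]; color 3: [2, 4, 10, 12, 13]; color 4: [6].
(χ(G) = 4 ≤ 5.)

Yes, G is 5-colorable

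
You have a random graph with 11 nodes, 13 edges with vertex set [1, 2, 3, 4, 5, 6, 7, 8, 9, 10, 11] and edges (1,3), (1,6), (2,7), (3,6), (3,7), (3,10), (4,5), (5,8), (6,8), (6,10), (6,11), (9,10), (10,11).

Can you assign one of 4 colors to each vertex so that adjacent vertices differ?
Yes, G is 4-colorable

A valid 4-coloring: color 1: [5, 6, 7, 9]; color 2: [2, 3, 4, 8, 11]; color 3: [1, 10].
(χ(G) = 3 ≤ 4.)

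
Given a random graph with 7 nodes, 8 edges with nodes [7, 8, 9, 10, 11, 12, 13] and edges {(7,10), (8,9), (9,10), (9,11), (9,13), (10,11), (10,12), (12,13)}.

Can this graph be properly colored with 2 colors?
No, G is not 2-colorable

The clique on vertices [9, 10, 11] has size 3 > 2, so it alone needs 3 colors.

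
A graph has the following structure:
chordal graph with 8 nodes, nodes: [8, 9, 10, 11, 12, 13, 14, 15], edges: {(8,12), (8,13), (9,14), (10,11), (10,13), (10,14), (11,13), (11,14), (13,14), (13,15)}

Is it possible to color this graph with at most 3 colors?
The clique on vertices [10, 11, 13, 14] has size 4 > 3, so it alone needs 4 colors.

No, G is not 3-colorable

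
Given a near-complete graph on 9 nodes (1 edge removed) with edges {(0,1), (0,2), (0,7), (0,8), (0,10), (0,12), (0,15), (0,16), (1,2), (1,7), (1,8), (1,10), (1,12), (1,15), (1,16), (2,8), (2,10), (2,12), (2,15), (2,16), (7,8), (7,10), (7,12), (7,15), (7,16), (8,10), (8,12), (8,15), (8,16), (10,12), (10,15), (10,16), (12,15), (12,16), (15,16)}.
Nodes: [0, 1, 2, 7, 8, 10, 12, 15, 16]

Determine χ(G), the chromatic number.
Clique number ω(G) = 8 (lower bound: χ ≥ ω).
The clique on [0, 1, 2, 8, 10, 12, 15, 16] has size 8, forcing χ ≥ 8, and the coloring below uses 8 colors, so χ(G) = 8.
A valid 8-coloring: color 1: [8]; color 2: [12]; color 3: [1]; color 4: [10]; color 5: [16]; color 6: [0]; color 7: [15]; color 8: [2, 7].

χ(G) = 8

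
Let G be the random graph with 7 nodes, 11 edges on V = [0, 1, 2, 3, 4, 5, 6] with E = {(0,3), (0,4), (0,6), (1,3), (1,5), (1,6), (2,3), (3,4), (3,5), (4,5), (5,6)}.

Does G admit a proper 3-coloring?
Yes, G is 3-colorable

A valid 3-coloring: color 1: [3, 6]; color 2: [0, 2, 5]; color 3: [1, 4].
(χ(G) = 3 ≤ 3.)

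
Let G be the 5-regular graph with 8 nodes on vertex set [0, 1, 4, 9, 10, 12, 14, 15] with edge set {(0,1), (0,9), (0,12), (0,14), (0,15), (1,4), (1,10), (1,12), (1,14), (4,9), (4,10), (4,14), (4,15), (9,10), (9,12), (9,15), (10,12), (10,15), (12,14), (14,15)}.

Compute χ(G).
Clique number ω(G) = 4 (lower bound: χ ≥ ω).
The clique on [0, 1, 12, 14] has size 4, forcing χ ≥ 4, and the coloring below uses 4 colors, so χ(G) = 4.
A valid 4-coloring: color 1: [10, 14]; color 2: [1, 9]; color 3: [0, 4]; color 4: [12, 15].

χ(G) = 4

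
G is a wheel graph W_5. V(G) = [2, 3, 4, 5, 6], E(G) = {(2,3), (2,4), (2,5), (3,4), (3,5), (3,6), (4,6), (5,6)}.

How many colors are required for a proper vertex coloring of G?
χ(G) = 3

Clique number ω(G) = 3 (lower bound: χ ≥ ω).
The clique on [2, 3, 4] has size 3, forcing χ ≥ 3, and the coloring below uses 3 colors, so χ(G) = 3.
A valid 3-coloring: color 1: [3]; color 2: [2, 6]; color 3: [4, 5].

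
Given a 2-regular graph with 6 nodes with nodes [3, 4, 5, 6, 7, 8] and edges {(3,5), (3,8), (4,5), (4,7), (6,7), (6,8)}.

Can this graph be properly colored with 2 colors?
A valid 2-coloring: color 1: [5, 7, 8]; color 2: [3, 4, 6].
(χ(G) = 2 ≤ 2.)

Yes, G is 2-colorable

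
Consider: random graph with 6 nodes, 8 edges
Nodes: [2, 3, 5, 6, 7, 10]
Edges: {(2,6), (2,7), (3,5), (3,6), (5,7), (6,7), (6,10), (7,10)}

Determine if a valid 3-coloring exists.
Yes, G is 3-colorable

A valid 3-coloring: color 1: [5, 6]; color 2: [3, 7]; color 3: [2, 10].
(χ(G) = 3 ≤ 3.)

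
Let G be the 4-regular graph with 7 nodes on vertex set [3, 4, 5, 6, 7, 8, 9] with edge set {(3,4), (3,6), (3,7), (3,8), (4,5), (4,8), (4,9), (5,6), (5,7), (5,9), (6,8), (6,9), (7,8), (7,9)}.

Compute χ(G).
χ(G) = 3

Clique number ω(G) = 3 (lower bound: χ ≥ ω).
The clique on [4, 5, 9] has size 3, forcing χ ≥ 3, and the coloring below uses 3 colors, so χ(G) = 3.
A valid 3-coloring: color 1: [8, 9]; color 2: [4, 6, 7]; color 3: [3, 5].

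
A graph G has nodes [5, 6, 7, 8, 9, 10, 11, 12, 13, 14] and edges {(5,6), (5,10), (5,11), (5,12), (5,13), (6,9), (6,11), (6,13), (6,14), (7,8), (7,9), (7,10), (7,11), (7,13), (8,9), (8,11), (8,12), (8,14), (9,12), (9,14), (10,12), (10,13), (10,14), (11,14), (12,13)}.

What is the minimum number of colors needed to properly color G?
Clique number ω(G) = 4 (lower bound: χ ≥ ω).
The clique on [5, 10, 12, 13] has size 4, forcing χ ≥ 4, and the coloring below uses 4 colors, so χ(G) = 4.
A valid 4-coloring: color 1: [5, 7, 14]; color 2: [6, 12]; color 3: [8, 13]; color 4: [9, 10, 11].

χ(G) = 4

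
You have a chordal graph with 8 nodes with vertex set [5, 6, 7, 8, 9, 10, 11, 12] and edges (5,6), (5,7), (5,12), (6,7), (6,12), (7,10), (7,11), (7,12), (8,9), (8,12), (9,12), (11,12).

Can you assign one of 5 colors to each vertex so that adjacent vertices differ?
A valid 5-coloring: color 1: [10, 12]; color 2: [7, 8]; color 3: [5, 9, 11]; color 4: [6].
(χ(G) = 4 ≤ 5.)

Yes, G is 5-colorable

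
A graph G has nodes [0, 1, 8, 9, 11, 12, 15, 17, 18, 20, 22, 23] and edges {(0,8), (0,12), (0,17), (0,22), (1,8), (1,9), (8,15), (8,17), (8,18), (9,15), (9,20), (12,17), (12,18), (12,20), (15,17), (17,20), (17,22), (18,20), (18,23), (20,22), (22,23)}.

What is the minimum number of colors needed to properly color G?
Clique number ω(G) = 3 (lower bound: χ ≥ ω).
The clique on [0, 8, 17] has size 3, forcing χ ≥ 3, and the coloring below uses 3 colors, so χ(G) = 3.
A valid 3-coloring: color 1: [1, 11, 17, 18]; color 2: [0, 15, 20, 23]; color 3: [8, 9, 12, 22].

χ(G) = 3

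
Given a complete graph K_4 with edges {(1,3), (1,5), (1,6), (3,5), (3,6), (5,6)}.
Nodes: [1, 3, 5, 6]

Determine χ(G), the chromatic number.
χ(G) = 4

Clique number ω(G) = 4 (lower bound: χ ≥ ω).
The clique on [1, 3, 5, 6] has size 4, forcing χ ≥ 4, and the coloring below uses 4 colors, so χ(G) = 4.
A valid 4-coloring: color 1: [3]; color 2: [6]; color 3: [5]; color 4: [1].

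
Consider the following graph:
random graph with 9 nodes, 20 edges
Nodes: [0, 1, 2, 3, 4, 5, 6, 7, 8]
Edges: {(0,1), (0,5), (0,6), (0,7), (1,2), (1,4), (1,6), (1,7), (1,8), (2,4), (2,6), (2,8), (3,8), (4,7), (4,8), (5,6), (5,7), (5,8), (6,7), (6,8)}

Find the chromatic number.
Clique number ω(G) = 4 (lower bound: χ ≥ ω).
The clique on [1, 2, 4, 8] has size 4, forcing χ ≥ 4, and the coloring below uses 4 colors, so χ(G) = 4.
A valid 4-coloring: color 1: [3, 4, 6]; color 2: [7, 8]; color 3: [1, 5]; color 4: [0, 2].

χ(G) = 4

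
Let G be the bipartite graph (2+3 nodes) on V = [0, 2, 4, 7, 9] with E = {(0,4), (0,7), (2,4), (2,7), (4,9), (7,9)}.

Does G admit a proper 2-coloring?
A valid 2-coloring: color 1: [4, 7]; color 2: [0, 2, 9].
(χ(G) = 2 ≤ 2.)

Yes, G is 2-colorable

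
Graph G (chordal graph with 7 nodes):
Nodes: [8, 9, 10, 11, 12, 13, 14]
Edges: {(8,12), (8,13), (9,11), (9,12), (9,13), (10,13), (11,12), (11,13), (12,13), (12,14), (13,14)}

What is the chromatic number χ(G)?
χ(G) = 4

Clique number ω(G) = 4 (lower bound: χ ≥ ω).
The clique on [9, 11, 12, 13] has size 4, forcing χ ≥ 4, and the coloring below uses 4 colors, so χ(G) = 4.
A valid 4-coloring: color 1: [13]; color 2: [10, 12]; color 3: [8, 9, 14]; color 4: [11].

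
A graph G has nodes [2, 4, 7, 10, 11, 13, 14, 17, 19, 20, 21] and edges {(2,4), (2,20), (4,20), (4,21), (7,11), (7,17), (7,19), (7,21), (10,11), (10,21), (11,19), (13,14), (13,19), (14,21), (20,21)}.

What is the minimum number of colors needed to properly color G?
Clique number ω(G) = 3 (lower bound: χ ≥ ω).
The clique on [2, 4, 20] has size 3, forcing χ ≥ 3, and the coloring below uses 3 colors, so χ(G) = 3.
A valid 3-coloring: color 1: [2, 17, 19, 21]; color 2: [7, 10, 14, 20]; color 3: [4, 11, 13].

χ(G) = 3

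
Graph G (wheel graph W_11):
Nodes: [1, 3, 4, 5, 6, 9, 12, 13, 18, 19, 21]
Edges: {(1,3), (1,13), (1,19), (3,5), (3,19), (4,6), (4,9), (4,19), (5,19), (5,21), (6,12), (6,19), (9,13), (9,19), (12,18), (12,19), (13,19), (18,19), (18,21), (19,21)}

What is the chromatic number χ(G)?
χ(G) = 3

Clique number ω(G) = 3 (lower bound: χ ≥ ω).
The clique on [1, 3, 19] has size 3, forcing χ ≥ 3, and the coloring below uses 3 colors, so χ(G) = 3.
A valid 3-coloring: color 1: [19]; color 2: [3, 4, 12, 13, 21]; color 3: [1, 5, 6, 9, 18].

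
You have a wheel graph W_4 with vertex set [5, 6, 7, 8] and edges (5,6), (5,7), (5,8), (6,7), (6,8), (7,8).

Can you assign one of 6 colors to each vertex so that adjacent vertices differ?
A valid 6-coloring: color 1: [5]; color 2: [7]; color 3: [8]; color 4: [6].
(χ(G) = 4 ≤ 6.)

Yes, G is 6-colorable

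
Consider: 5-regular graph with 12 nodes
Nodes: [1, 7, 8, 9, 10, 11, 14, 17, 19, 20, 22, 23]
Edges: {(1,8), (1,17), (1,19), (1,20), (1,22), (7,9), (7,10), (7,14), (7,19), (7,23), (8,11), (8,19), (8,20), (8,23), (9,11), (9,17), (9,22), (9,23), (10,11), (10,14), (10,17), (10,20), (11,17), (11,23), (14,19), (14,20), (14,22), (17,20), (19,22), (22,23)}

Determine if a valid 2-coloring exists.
The clique on vertices [1, 8, 19] has size 3 > 2, so it alone needs 3 colors.

No, G is not 2-colorable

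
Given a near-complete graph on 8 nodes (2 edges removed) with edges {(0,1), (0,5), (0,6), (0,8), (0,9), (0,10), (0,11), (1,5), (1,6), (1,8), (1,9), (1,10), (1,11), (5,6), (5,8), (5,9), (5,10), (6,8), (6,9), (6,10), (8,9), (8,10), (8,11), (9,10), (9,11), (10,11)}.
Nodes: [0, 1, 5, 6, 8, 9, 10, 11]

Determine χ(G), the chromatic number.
χ(G) = 7

Clique number ω(G) = 7 (lower bound: χ ≥ ω).
The clique on [0, 1, 5, 6, 8, 9, 10] has size 7, forcing χ ≥ 7, and the coloring below uses 7 colors, so χ(G) = 7.
A valid 7-coloring: color 1: [10]; color 2: [0]; color 3: [9]; color 4: [8]; color 5: [1]; color 6: [6, 11]; color 7: [5].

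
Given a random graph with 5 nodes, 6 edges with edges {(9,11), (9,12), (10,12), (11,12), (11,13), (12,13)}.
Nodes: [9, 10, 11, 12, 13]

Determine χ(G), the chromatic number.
Clique number ω(G) = 3 (lower bound: χ ≥ ω).
The clique on [9, 11, 12] has size 3, forcing χ ≥ 3, and the coloring below uses 3 colors, so χ(G) = 3.
A valid 3-coloring: color 1: [12]; color 2: [10, 11]; color 3: [9, 13].

χ(G) = 3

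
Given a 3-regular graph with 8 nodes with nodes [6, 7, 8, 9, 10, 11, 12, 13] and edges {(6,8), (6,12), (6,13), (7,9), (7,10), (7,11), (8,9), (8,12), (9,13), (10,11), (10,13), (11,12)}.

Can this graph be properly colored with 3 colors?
Yes, G is 3-colorable

A valid 3-coloring: color 1: [9, 10, 12]; color 2: [8, 11, 13]; color 3: [6, 7].
(χ(G) = 3 ≤ 3.)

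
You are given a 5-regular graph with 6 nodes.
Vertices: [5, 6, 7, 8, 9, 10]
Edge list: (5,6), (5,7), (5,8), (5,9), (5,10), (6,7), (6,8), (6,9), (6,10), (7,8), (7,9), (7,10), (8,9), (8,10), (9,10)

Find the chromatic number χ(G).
χ(G) = 6

Clique number ω(G) = 6 (lower bound: χ ≥ ω).
The clique on [5, 6, 7, 8, 9, 10] has size 6, forcing χ ≥ 6, and the coloring below uses 6 colors, so χ(G) = 6.
A valid 6-coloring: color 1: [6]; color 2: [8]; color 3: [7]; color 4: [9]; color 5: [5]; color 6: [10].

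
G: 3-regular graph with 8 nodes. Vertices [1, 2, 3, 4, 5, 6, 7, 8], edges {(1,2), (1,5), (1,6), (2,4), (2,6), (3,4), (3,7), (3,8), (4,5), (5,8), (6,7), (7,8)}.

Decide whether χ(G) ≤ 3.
Yes, G is 3-colorable

A valid 3-coloring: color 1: [1, 4, 8]; color 2: [2, 5, 7]; color 3: [3, 6].
(χ(G) = 3 ≤ 3.)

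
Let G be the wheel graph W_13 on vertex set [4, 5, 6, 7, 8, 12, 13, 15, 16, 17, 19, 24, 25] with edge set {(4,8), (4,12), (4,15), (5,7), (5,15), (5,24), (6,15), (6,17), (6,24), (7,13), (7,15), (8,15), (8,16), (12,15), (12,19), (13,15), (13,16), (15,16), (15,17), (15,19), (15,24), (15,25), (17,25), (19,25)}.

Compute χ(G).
χ(G) = 3

Clique number ω(G) = 3 (lower bound: χ ≥ ω).
The clique on [4, 8, 15] has size 3, forcing χ ≥ 3, and the coloring below uses 3 colors, so χ(G) = 3.
A valid 3-coloring: color 1: [15]; color 2: [4, 7, 16, 17, 19, 24]; color 3: [5, 6, 8, 12, 13, 25].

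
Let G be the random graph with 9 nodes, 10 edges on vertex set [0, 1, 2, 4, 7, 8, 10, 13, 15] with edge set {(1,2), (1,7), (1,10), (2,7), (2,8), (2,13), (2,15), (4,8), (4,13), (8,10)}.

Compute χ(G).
Clique number ω(G) = 3 (lower bound: χ ≥ ω).
The clique on [1, 2, 7] has size 3, forcing χ ≥ 3, and the coloring below uses 3 colors, so χ(G) = 3.
A valid 3-coloring: color 1: [0, 2, 4, 10]; color 2: [1, 8, 13, 15]; color 3: [7].

χ(G) = 3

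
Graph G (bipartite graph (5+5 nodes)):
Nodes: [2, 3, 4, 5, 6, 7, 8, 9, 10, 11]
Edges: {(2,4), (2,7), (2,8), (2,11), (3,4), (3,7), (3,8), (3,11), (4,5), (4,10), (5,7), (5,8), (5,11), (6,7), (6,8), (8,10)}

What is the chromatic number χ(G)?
Clique number ω(G) = 2 (lower bound: χ ≥ ω).
The graph is bipartite (no odd cycle), so 2 colors suffice: χ(G) = 2.
A valid 2-coloring: color 1: [4, 7, 8, 9, 11]; color 2: [2, 3, 5, 6, 10].

χ(G) = 2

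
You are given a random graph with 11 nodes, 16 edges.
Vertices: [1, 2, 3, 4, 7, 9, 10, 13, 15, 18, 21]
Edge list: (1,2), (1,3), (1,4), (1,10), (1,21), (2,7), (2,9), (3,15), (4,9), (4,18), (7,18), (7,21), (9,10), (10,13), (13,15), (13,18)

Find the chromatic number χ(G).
Clique number ω(G) = 2 (lower bound: χ ≥ ω).
Odd cycle [18, 7, 21, 1, 4] needs 3 colors (χ ≥ 3).
The coloring below uses 3 colors, so χ(G) = 3.
A valid 3-coloring: color 1: [1, 7, 9, 13]; color 2: [2, 4, 10, 15, 21]; color 3: [3, 18].

χ(G) = 3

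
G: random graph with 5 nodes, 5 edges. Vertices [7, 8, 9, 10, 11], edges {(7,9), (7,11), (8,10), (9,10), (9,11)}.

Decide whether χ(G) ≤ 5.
Yes, G is 5-colorable

A valid 5-coloring: color 1: [8, 9]; color 2: [7, 10]; color 3: [11].
(χ(G) = 3 ≤ 5.)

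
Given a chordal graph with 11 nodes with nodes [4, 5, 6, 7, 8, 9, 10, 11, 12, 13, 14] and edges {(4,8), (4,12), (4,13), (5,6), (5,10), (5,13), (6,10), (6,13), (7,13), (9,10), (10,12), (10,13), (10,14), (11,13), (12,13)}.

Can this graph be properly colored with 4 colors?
A valid 4-coloring: color 1: [8, 9, 13, 14]; color 2: [4, 7, 10, 11]; color 3: [5, 12]; color 4: [6].
(χ(G) = 4 ≤ 4.)

Yes, G is 4-colorable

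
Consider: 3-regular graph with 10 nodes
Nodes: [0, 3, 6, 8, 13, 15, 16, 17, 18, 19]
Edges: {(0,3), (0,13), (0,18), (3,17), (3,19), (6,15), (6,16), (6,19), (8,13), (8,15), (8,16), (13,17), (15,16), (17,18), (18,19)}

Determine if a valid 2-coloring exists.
The clique on vertices [6, 15, 16] has size 3 > 2, so it alone needs 3 colors.

No, G is not 2-colorable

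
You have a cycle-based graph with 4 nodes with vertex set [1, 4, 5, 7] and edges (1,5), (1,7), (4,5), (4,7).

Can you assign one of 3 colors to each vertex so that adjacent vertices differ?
A valid 3-coloring: color 1: [5, 7]; color 2: [1, 4].
(χ(G) = 2 ≤ 3.)

Yes, G is 3-colorable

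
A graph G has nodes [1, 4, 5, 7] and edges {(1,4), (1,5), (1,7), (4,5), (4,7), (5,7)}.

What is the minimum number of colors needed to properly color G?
Clique number ω(G) = 4 (lower bound: χ ≥ ω).
The clique on [1, 4, 5, 7] has size 4, forcing χ ≥ 4, and the coloring below uses 4 colors, so χ(G) = 4.
A valid 4-coloring: color 1: [7]; color 2: [4]; color 3: [1]; color 4: [5].

χ(G) = 4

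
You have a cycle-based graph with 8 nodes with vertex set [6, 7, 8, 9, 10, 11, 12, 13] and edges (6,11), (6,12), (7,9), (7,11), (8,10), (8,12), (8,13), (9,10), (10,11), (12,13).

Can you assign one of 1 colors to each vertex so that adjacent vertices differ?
The clique on vertices [8, 12, 13] has size 3 > 1, so it alone needs 3 colors.

No, G is not 1-colorable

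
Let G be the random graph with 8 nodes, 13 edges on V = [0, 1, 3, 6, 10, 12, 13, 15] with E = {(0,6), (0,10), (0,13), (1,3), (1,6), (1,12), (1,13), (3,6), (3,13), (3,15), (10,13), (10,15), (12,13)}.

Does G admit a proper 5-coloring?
Yes, G is 5-colorable

A valid 5-coloring: color 1: [6, 13, 15]; color 2: [3, 10, 12]; color 3: [0, 1].
(χ(G) = 3 ≤ 5.)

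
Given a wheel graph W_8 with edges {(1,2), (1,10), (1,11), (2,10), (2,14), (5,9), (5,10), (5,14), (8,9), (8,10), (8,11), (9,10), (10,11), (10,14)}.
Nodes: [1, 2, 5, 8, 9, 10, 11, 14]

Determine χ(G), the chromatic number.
χ(G) = 4

Clique number ω(G) = 3 (lower bound: χ ≥ ω).
Odd cycle [2, 1, 11, 8, 9, 5, 14] needs 3 colors (χ ≥ 3).
Vertex 10 is adjacent to every vertex of [1, 2, 5, 8, 9, 11, 14], which already need 3 colors among themselves, so 10 needs a new color (χ ≥ 4).
The coloring below uses 4 colors, so χ(G) = 4.
A valid 4-coloring: color 1: [10]; color 2: [2, 5, 11]; color 3: [1, 8, 14]; color 4: [9].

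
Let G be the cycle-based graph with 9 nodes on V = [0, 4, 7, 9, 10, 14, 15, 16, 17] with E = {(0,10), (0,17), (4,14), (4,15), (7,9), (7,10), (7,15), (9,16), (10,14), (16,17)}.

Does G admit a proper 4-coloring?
Yes, G is 4-colorable

A valid 4-coloring: color 1: [4, 9, 10, 17]; color 2: [0, 7, 14, 16]; color 3: [15].
(χ(G) = 3 ≤ 4.)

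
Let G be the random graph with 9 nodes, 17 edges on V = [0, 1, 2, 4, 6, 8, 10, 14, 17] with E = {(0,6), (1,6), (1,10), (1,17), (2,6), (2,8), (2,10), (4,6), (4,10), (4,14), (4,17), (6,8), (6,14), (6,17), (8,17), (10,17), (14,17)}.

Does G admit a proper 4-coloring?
Yes, G is 4-colorable

A valid 4-coloring: color 1: [6, 10]; color 2: [0, 2, 17]; color 3: [1, 4, 8]; color 4: [14].
(χ(G) = 4 ≤ 4.)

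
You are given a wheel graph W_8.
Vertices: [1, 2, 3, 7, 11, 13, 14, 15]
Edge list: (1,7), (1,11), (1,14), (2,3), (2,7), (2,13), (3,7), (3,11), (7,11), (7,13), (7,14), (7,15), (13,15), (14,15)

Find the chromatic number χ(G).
χ(G) = 4

Clique number ω(G) = 3 (lower bound: χ ≥ ω).
Odd cycle [2, 3, 11, 1, 14, 15, 13] needs 3 colors (χ ≥ 3).
Vertex 7 is adjacent to every vertex of [1, 2, 3, 11, 13, 14, 15], which already need 3 colors among themselves, so 7 needs a new color (χ ≥ 4).
The coloring below uses 4 colors, so χ(G) = 4.
A valid 4-coloring: color 1: [7]; color 2: [2, 11, 15]; color 3: [1, 3, 13]; color 4: [14].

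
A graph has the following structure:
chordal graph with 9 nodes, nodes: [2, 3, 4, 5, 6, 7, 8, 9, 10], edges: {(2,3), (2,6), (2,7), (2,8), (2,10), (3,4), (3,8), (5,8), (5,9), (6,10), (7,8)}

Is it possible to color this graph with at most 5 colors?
Yes, G is 5-colorable

A valid 5-coloring: color 1: [2, 4, 5]; color 2: [6, 8, 9]; color 3: [3, 7, 10].
(χ(G) = 3 ≤ 5.)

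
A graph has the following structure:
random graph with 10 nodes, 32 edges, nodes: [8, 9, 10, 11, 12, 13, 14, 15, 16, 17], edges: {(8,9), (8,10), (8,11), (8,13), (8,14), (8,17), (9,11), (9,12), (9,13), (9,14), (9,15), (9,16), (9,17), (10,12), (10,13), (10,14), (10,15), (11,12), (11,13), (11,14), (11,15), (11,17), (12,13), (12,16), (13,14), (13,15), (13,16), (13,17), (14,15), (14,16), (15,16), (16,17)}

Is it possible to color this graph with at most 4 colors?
The clique on vertices [9, 13, 14, 15, 16] has size 5 > 4, so it alone needs 5 colors.

No, G is not 4-colorable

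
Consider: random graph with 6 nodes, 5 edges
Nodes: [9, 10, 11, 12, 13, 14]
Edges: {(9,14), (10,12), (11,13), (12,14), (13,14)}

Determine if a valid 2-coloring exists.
A valid 2-coloring: color 1: [10, 11, 14]; color 2: [9, 12, 13].
(χ(G) = 2 ≤ 2.)

Yes, G is 2-colorable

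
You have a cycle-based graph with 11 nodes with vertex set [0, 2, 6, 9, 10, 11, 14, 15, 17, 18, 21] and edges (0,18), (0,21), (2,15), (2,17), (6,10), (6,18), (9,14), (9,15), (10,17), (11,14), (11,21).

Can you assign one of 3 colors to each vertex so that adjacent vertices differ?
Yes, G is 3-colorable

A valid 3-coloring: color 1: [2, 9, 10, 18, 21]; color 2: [0, 6, 11, 15, 17]; color 3: [14].
(χ(G) = 3 ≤ 3.)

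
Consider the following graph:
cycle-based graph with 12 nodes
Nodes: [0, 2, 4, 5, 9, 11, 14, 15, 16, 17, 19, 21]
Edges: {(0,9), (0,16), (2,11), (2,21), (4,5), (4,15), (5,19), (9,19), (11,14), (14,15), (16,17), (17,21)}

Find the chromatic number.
Clique number ω(G) = 2 (lower bound: χ ≥ ω).
The graph is bipartite (no odd cycle), so 2 colors suffice: χ(G) = 2.
A valid 2-coloring: color 1: [0, 2, 4, 14, 17, 19]; color 2: [5, 9, 11, 15, 16, 21].

χ(G) = 2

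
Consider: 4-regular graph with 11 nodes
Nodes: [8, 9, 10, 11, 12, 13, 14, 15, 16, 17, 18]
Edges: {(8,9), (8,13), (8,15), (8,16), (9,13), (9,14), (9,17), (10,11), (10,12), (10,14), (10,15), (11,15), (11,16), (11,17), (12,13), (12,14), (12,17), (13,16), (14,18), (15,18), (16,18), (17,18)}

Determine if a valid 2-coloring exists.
No, G is not 2-colorable

The clique on vertices [8, 13, 16] has size 3 > 2, so it alone needs 3 colors.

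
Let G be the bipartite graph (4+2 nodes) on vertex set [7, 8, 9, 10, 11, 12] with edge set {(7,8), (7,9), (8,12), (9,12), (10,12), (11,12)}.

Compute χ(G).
χ(G) = 2

Clique number ω(G) = 2 (lower bound: χ ≥ ω).
The graph is bipartite (no odd cycle), so 2 colors suffice: χ(G) = 2.
A valid 2-coloring: color 1: [7, 12]; color 2: [8, 9, 10, 11].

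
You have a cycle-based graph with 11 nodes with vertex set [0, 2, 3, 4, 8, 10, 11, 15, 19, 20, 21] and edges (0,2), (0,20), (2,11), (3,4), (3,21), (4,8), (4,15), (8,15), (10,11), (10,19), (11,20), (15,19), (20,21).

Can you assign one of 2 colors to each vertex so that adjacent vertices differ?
No, G is not 2-colorable

The clique on vertices [4, 8, 15] has size 3 > 2, so it alone needs 3 colors.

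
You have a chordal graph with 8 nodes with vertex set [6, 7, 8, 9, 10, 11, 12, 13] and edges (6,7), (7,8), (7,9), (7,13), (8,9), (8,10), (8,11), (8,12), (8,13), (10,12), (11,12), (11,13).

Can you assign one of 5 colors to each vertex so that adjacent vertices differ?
A valid 5-coloring: color 1: [6, 8]; color 2: [7, 10, 11]; color 3: [9, 12, 13].
(χ(G) = 3 ≤ 5.)

Yes, G is 5-colorable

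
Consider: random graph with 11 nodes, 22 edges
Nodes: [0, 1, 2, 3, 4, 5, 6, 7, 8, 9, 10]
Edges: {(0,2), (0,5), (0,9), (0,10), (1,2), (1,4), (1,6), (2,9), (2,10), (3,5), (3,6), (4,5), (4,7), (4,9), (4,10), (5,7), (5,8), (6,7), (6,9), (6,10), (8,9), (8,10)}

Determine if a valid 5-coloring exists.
A valid 5-coloring: color 1: [1, 5, 9, 10]; color 2: [2, 4, 6, 8]; color 3: [0, 3, 7].
(χ(G) = 3 ≤ 5.)

Yes, G is 5-colorable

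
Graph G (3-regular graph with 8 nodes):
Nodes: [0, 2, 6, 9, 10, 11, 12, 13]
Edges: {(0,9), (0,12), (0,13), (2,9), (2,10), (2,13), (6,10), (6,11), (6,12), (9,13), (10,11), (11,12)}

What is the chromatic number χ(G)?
Clique number ω(G) = 3 (lower bound: χ ≥ ω).
The clique on [0, 9, 13] has size 3, forcing χ ≥ 3, and the coloring below uses 3 colors, so χ(G) = 3.
A valid 3-coloring: color 1: [0, 2, 11]; color 2: [9, 10, 12]; color 3: [6, 13].

χ(G) = 3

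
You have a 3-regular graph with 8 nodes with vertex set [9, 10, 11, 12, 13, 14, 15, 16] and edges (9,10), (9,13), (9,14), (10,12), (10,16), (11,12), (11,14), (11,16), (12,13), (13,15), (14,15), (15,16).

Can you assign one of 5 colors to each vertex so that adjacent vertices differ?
Yes, G is 5-colorable

A valid 5-coloring: color 1: [12, 14, 16]; color 2: [9, 11, 15]; color 3: [10, 13].
(χ(G) = 3 ≤ 5.)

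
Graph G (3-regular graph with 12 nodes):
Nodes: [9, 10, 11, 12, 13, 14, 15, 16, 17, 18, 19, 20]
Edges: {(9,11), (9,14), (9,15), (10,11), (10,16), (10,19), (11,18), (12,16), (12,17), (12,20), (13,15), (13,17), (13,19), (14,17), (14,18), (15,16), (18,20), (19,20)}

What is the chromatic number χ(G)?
Clique number ω(G) = 2 (lower bound: χ ≥ ω).
Odd cycle [9, 11, 10, 19, 13, 17, 14] needs 3 colors (χ ≥ 3).
The coloring below uses 3 colors, so χ(G) = 3.
A valid 3-coloring: color 1: [9, 10, 17, 20]; color 2: [12, 15, 18, 19]; color 3: [11, 13, 14, 16].

χ(G) = 3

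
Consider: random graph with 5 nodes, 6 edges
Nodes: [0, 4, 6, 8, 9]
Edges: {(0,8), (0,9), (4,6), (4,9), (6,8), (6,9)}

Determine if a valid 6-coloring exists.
Yes, G is 6-colorable

A valid 6-coloring: color 1: [0, 6]; color 2: [8, 9]; color 3: [4].
(χ(G) = 3 ≤ 6.)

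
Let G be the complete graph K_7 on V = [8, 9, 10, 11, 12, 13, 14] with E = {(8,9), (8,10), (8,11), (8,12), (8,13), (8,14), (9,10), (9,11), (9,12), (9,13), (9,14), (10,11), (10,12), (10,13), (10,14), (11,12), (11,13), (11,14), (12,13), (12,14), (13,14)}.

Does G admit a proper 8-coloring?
Yes, G is 8-colorable

A valid 8-coloring: color 1: [11]; color 2: [12]; color 3: [13]; color 4: [8]; color 5: [10]; color 6: [14]; color 7: [9].
(χ(G) = 7 ≤ 8.)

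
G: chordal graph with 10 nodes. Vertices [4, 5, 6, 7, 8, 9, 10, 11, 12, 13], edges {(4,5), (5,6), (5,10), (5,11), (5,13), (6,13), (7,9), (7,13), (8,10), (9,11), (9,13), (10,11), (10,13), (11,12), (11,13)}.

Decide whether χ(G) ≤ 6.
Yes, G is 6-colorable

A valid 6-coloring: color 1: [4, 8, 12, 13]; color 2: [6, 7, 11]; color 3: [5, 9]; color 4: [10].
(χ(G) = 4 ≤ 6.)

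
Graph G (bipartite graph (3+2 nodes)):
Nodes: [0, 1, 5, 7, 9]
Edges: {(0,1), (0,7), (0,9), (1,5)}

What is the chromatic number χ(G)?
Clique number ω(G) = 2 (lower bound: χ ≥ ω).
The graph is bipartite (no odd cycle), so 2 colors suffice: χ(G) = 2.
A valid 2-coloring: color 1: [0, 5]; color 2: [1, 7, 9].

χ(G) = 2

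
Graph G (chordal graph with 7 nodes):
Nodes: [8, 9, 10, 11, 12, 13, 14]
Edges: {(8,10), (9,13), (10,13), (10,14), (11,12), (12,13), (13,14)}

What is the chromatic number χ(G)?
χ(G) = 3

Clique number ω(G) = 3 (lower bound: χ ≥ ω).
The clique on [10, 13, 14] has size 3, forcing χ ≥ 3, and the coloring below uses 3 colors, so χ(G) = 3.
A valid 3-coloring: color 1: [8, 11, 13]; color 2: [9, 10, 12]; color 3: [14].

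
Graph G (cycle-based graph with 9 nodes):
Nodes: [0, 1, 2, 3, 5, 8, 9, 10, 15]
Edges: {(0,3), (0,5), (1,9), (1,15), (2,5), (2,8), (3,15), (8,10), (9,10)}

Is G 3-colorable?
A valid 3-coloring: color 1: [3, 5, 8, 9]; color 2: [0, 1, 2, 10]; color 3: [15].
(χ(G) = 3 ≤ 3.)

Yes, G is 3-colorable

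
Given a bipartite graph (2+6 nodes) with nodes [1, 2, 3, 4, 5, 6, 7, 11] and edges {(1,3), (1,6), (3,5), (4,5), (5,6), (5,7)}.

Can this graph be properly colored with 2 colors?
Yes, G is 2-colorable

A valid 2-coloring: color 1: [1, 2, 5, 11]; color 2: [3, 4, 6, 7].
(χ(G) = 2 ≤ 2.)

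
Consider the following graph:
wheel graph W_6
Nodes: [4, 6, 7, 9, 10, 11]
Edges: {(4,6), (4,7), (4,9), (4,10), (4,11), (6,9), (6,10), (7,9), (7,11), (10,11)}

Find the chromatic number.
χ(G) = 4

Clique number ω(G) = 3 (lower bound: χ ≥ ω).
Odd cycle [11, 7, 9, 6, 10] needs 3 colors (χ ≥ 3).
Vertex 4 is adjacent to every vertex of [6, 7, 9, 10, 11], which already need 3 colors among themselves, so 4 needs a new color (χ ≥ 4).
The coloring below uses 4 colors, so χ(G) = 4.
A valid 4-coloring: color 1: [4]; color 2: [6, 11]; color 3: [7, 10]; color 4: [9].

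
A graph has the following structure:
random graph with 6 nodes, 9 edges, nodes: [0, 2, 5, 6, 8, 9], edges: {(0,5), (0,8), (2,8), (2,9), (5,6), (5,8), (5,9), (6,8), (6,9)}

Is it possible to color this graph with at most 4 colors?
Yes, G is 4-colorable

A valid 4-coloring: color 1: [2, 5]; color 2: [8, 9]; color 3: [0, 6].
(χ(G) = 3 ≤ 4.)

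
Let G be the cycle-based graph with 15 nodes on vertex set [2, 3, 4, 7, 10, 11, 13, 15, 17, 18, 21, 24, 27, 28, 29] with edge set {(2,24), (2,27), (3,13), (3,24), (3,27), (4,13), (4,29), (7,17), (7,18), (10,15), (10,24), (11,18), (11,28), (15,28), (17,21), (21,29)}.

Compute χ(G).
χ(G) = 3

Clique number ω(G) = 2 (lower bound: χ ≥ ω).
Odd cycle [11, 28, 15, 10, 24, 3, 13, 4, 29, 21, 17, 7, 18] needs 3 colors (χ ≥ 3).
The coloring below uses 3 colors, so χ(G) = 3.
A valid 3-coloring: color 1: [7, 11, 13, 15, 24, 27, 29]; color 2: [2, 3, 4, 10, 18, 21, 28]; color 3: [17].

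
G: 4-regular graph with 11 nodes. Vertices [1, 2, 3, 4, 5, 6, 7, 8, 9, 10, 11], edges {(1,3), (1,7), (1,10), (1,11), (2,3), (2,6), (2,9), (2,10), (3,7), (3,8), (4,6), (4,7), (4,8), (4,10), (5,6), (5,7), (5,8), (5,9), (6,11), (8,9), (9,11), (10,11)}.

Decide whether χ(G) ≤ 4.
A valid 4-coloring: color 1: [2, 7, 8, 11]; color 2: [1, 4, 9]; color 3: [3, 5, 10]; color 4: [6].
(χ(G) = 3 ≤ 4.)

Yes, G is 4-colorable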